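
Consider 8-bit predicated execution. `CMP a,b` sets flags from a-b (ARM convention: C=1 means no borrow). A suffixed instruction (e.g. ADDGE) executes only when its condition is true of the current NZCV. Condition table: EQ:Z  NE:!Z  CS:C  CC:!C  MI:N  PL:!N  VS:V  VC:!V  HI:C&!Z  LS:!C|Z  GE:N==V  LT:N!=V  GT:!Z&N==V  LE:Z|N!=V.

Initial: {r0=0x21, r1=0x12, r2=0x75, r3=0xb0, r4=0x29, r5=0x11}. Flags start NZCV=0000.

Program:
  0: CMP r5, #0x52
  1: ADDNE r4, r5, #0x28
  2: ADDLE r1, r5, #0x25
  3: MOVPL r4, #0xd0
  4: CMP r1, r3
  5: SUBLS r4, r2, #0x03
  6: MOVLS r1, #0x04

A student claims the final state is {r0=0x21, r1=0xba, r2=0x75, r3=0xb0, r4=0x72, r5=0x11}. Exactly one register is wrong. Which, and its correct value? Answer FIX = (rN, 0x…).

FIX = (r1, 0x04)

0: ✓ CMP  NZCV=1000
1: ✓ ADDNE  r4←0x39
2: ✓ ADDLE  r1←0x36
3: · MOVPL
4: ✓ CMP  NZCV=1001
5: ✓ SUBLS  r4←0x72
6: ✓ MOVLS  r1←0x04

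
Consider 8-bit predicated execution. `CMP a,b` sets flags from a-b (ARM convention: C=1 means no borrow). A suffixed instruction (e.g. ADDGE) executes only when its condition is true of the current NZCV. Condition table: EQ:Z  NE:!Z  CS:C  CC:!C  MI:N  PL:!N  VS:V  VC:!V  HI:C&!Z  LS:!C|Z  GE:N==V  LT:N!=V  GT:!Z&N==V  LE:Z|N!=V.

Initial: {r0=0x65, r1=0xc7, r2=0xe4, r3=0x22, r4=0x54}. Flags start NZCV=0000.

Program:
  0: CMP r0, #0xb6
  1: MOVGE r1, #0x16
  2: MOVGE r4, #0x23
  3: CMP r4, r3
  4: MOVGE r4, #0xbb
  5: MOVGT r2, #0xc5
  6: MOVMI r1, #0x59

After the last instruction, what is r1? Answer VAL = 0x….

0: ✓ CMP  NZCV=1001
1: ✓ MOVGE  r1←0x16
2: ✓ MOVGE  r4←0x23
3: ✓ CMP  NZCV=0010
4: ✓ MOVGE  r4←0xbb
5: ✓ MOVGT  r2←0xc5
6: · MOVMI

VAL = 0x16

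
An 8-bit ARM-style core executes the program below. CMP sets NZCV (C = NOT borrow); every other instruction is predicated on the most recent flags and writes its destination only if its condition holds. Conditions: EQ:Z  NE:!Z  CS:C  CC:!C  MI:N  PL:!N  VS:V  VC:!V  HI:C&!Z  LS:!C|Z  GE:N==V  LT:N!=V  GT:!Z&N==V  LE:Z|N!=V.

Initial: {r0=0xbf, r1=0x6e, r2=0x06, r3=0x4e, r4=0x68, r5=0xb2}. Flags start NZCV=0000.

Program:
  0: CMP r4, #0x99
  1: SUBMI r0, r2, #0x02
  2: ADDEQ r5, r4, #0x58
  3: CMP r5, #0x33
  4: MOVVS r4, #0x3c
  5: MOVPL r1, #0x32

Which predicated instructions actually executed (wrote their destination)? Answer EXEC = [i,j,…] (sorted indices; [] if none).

[0] flags=1001 → (cmp)
[1] flags=1001 MI?T → r0=0x04
[2] flags=1001 EQ?F → skip
[3] flags=0011 → (cmp)
[4] flags=0011 VS?T → r4=0x3c
[5] flags=0011 PL?T → r1=0x32

EXEC = [1,4,5]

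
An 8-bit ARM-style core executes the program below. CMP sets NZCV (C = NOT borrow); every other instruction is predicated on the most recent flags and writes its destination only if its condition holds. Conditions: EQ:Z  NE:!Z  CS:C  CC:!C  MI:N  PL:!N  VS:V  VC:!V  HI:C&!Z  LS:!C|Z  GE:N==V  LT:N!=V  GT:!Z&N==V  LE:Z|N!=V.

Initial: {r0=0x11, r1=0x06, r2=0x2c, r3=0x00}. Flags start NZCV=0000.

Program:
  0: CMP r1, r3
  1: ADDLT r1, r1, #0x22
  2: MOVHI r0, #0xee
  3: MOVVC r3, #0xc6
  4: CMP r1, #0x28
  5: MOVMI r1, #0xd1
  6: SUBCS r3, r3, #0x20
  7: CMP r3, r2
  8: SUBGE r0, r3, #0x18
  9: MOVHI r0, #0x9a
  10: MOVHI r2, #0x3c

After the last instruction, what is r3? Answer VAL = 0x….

0: ✓ CMP  NZCV=0010
1: · ADDLT
2: ✓ MOVHI  r0←0xee
3: ✓ MOVVC  r3←0xc6
4: ✓ CMP  NZCV=1000
5: ✓ MOVMI  r1←0xd1
6: · SUBCS
7: ✓ CMP  NZCV=1010
8: · SUBGE
9: ✓ MOVHI  r0←0x9a
10: ✓ MOVHI  r2←0x3c

VAL = 0xc6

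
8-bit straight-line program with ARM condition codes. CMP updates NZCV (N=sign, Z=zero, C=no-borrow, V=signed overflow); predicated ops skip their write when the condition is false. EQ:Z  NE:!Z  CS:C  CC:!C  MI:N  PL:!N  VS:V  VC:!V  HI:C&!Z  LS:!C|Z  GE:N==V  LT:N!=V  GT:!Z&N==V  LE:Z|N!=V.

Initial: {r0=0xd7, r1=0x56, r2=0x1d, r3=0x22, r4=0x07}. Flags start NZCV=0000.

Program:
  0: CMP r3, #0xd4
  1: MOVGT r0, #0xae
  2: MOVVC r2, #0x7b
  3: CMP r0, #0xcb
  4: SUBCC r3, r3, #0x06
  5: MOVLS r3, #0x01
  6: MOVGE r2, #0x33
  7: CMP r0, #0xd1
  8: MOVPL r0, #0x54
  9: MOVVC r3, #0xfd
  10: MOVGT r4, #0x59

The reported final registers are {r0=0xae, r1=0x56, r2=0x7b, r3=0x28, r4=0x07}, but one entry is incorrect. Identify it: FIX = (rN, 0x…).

FIX = (r3, 0xfd)

0: ✓ CMP  NZCV=0000
1: ✓ MOVGT  r0←0xae
2: ✓ MOVVC  r2←0x7b
3: ✓ CMP  NZCV=1000
4: ✓ SUBCC  r3←0x1c
5: ✓ MOVLS  r3←0x01
6: · MOVGE
7: ✓ CMP  NZCV=1000
8: · MOVPL
9: ✓ MOVVC  r3←0xfd
10: · MOVGT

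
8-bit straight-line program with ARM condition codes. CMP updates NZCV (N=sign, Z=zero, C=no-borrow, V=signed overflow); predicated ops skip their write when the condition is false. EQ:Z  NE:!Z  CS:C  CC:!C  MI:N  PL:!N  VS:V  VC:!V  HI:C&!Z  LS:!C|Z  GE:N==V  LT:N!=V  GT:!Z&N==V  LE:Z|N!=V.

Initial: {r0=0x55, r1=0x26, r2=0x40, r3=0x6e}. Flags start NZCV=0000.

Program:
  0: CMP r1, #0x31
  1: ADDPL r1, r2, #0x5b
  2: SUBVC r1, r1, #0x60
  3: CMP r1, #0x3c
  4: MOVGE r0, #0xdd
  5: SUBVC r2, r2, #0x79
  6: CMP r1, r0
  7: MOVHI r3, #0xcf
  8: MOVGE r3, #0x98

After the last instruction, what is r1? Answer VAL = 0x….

0: ✓ CMP  NZCV=1000
1: · ADDPL
2: ✓ SUBVC  r1←0xc6
3: ✓ CMP  NZCV=1010
4: · MOVGE
5: ✓ SUBVC  r2←0xc7
6: ✓ CMP  NZCV=0011
7: ✓ MOVHI  r3←0xcf
8: · MOVGE

VAL = 0xc6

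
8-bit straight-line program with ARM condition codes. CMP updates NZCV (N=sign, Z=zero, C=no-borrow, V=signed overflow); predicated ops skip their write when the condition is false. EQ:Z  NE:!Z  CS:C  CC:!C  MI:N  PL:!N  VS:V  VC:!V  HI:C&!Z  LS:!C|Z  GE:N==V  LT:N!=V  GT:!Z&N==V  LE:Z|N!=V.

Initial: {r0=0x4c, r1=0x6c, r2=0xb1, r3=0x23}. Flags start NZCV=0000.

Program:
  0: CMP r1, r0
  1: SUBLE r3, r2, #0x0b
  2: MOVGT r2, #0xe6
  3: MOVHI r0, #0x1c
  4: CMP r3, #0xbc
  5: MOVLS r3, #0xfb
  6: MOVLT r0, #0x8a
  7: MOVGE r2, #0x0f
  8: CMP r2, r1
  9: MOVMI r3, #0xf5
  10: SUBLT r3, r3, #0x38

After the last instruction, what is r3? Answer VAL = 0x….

[0] flags=0010 → (cmp)
[1] flags=0010 LE?F → skip
[2] flags=0010 GT?T → r2=0xe6
[3] flags=0010 HI?T → r0=0x1c
[4] flags=0000 → (cmp)
[5] flags=0000 LS?T → r3=0xfb
[6] flags=0000 LT?F → skip
[7] flags=0000 GE?T → r2=0x0f
[8] flags=1000 → (cmp)
[9] flags=1000 MI?T → r3=0xf5
[10] flags=1000 LT?T → r3=0xbd

VAL = 0xbd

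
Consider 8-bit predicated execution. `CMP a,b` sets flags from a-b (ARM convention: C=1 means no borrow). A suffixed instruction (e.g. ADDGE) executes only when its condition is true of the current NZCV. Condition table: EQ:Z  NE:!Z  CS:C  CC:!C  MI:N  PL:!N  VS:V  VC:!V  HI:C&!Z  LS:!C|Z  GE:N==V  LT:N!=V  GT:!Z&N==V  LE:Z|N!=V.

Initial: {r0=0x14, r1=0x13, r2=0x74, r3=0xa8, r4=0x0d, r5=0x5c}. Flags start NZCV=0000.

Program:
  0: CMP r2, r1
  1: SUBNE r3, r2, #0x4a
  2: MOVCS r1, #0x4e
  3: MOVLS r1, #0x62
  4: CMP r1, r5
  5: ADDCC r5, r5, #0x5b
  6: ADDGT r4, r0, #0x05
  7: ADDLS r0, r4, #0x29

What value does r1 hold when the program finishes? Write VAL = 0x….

[0] flags=0010 → (cmp)
[1] flags=0010 NE?T → r3=0x2a
[2] flags=0010 CS?T → r1=0x4e
[3] flags=0010 LS?F → skip
[4] flags=1000 → (cmp)
[5] flags=1000 CC?T → r5=0xb7
[6] flags=1000 GT?F → skip
[7] flags=1000 LS?T → r0=0x36

VAL = 0x4e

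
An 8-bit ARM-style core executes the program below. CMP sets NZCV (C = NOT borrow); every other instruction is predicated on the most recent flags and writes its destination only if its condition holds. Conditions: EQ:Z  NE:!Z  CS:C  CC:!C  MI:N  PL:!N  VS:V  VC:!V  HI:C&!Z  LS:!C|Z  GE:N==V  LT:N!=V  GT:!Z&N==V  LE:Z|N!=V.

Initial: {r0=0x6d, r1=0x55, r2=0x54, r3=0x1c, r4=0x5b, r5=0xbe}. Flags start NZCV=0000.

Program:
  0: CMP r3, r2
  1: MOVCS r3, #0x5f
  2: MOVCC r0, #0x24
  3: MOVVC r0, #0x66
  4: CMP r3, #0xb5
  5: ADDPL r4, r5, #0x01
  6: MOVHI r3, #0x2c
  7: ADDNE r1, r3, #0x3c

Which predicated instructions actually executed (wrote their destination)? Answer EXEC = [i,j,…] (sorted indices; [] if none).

EXEC = [2,3,5,7]

0: ✓ CMP  NZCV=1000
1: · MOVCS
2: ✓ MOVCC  r0←0x24
3: ✓ MOVVC  r0←0x66
4: ✓ CMP  NZCV=0000
5: ✓ ADDPL  r4←0xbf
6: · MOVHI
7: ✓ ADDNE  r1←0x58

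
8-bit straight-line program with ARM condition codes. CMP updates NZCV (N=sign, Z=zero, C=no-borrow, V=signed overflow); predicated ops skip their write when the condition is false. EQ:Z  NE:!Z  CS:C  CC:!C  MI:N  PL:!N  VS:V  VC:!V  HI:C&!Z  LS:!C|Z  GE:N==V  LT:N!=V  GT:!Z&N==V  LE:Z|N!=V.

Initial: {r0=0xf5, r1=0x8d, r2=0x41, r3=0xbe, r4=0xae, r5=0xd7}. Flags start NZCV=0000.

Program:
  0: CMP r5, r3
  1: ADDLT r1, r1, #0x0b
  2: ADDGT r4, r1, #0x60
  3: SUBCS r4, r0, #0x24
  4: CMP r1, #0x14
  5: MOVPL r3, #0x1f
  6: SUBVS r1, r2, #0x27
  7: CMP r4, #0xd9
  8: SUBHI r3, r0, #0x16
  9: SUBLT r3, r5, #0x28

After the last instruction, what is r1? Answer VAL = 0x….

VAL = 0x1a

0: ✓ CMP  NZCV=0010
1: · ADDLT
2: ✓ ADDGT  r4←0xed
3: ✓ SUBCS  r4←0xd1
4: ✓ CMP  NZCV=0011
5: ✓ MOVPL  r3←0x1f
6: ✓ SUBVS  r1←0x1a
7: ✓ CMP  NZCV=1000
8: · SUBHI
9: ✓ SUBLT  r3←0xaf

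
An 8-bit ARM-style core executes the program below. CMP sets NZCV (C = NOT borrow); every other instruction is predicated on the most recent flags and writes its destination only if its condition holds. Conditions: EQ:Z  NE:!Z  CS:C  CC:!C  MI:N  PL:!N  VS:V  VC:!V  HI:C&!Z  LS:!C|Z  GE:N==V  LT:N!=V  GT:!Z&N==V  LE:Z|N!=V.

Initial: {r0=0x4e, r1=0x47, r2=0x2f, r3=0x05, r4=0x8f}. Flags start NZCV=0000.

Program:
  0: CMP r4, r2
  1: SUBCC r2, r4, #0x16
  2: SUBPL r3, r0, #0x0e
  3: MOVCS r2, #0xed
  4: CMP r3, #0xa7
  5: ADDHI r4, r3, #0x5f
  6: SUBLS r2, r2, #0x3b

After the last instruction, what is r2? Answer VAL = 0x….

0: ✓ CMP  NZCV=0011
1: · SUBCC
2: ✓ SUBPL  r3←0x40
3: ✓ MOVCS  r2←0xed
4: ✓ CMP  NZCV=1001
5: · ADDHI
6: ✓ SUBLS  r2←0xb2

VAL = 0xb2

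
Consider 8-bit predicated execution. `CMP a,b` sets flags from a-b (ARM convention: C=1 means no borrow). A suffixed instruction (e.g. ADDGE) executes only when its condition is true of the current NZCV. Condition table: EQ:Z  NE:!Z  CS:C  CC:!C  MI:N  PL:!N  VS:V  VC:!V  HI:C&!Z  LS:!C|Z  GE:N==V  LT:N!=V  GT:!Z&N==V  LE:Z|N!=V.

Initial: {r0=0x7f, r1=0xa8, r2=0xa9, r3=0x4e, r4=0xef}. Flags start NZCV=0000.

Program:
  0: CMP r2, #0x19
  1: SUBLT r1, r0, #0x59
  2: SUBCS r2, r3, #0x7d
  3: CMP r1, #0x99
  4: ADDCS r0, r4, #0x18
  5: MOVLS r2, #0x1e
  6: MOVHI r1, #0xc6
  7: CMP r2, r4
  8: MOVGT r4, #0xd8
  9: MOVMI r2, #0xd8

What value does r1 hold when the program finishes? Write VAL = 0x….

[0] flags=1010 → (cmp)
[1] flags=1010 LT?T → r1=0x26
[2] flags=1010 CS?T → r2=0xd1
[3] flags=1001 → (cmp)
[4] flags=1001 CS?F → skip
[5] flags=1001 LS?T → r2=0x1e
[6] flags=1001 HI?F → skip
[7] flags=0000 → (cmp)
[8] flags=0000 GT?T → r4=0xd8
[9] flags=0000 MI?F → skip

VAL = 0x26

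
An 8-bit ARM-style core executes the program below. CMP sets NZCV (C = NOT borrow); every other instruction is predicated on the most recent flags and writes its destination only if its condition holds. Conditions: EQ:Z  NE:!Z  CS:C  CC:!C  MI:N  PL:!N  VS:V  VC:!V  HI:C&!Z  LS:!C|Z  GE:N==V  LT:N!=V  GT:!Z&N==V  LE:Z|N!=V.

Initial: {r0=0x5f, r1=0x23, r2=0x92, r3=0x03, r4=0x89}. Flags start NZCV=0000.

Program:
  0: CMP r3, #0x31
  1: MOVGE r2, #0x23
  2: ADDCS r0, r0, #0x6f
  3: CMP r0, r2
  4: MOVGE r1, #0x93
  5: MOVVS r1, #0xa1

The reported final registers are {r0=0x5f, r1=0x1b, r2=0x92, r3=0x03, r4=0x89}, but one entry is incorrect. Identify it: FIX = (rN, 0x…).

FIX = (r1, 0xa1)

0: ✓ CMP  NZCV=1000
1: · MOVGE
2: · ADDCS
3: ✓ CMP  NZCV=1001
4: ✓ MOVGE  r1←0x93
5: ✓ MOVVS  r1←0xa1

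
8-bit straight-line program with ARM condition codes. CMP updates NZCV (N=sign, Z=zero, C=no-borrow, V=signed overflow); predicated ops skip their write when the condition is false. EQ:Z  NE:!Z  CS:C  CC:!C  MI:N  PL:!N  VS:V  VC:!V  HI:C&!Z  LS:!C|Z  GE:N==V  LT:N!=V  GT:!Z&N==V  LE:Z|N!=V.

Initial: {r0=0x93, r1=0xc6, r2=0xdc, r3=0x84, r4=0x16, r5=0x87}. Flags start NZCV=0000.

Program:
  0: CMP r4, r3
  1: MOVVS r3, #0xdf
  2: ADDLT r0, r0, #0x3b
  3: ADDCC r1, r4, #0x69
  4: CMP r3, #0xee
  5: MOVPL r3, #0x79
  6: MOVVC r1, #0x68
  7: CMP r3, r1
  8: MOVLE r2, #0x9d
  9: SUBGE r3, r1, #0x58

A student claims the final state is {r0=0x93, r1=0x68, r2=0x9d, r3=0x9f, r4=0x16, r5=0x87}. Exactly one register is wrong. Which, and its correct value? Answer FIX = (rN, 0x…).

FIX = (r3, 0xdf)

0: ✓ CMP  NZCV=1001
1: ✓ MOVVS  r3←0xdf
2: · ADDLT
3: ✓ ADDCC  r1←0x7f
4: ✓ CMP  NZCV=1000
5: · MOVPL
6: ✓ MOVVC  r1←0x68
7: ✓ CMP  NZCV=0011
8: ✓ MOVLE  r2←0x9d
9: · SUBGE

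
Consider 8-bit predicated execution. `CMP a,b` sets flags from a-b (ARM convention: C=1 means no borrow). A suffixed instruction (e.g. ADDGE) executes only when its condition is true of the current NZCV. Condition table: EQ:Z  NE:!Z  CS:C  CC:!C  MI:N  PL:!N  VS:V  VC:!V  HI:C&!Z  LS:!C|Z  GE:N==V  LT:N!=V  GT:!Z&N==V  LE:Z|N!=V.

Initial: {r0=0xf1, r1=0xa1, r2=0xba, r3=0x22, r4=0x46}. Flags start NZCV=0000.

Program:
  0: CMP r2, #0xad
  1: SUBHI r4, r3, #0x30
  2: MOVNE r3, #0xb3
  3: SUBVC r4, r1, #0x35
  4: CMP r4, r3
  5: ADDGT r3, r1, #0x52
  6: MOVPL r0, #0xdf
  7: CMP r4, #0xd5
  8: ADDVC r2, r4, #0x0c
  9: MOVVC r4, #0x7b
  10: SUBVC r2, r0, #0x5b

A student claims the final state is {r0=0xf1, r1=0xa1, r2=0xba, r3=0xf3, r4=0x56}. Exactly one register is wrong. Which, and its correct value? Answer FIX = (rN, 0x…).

FIX = (r4, 0x6c)

0: ✓ CMP  NZCV=0010
1: ✓ SUBHI  r4←0xf2
2: ✓ MOVNE  r3←0xb3
3: ✓ SUBVC  r4←0x6c
4: ✓ CMP  NZCV=1001
5: ✓ ADDGT  r3←0xf3
6: · MOVPL
7: ✓ CMP  NZCV=1001
8: · ADDVC
9: · MOVVC
10: · SUBVC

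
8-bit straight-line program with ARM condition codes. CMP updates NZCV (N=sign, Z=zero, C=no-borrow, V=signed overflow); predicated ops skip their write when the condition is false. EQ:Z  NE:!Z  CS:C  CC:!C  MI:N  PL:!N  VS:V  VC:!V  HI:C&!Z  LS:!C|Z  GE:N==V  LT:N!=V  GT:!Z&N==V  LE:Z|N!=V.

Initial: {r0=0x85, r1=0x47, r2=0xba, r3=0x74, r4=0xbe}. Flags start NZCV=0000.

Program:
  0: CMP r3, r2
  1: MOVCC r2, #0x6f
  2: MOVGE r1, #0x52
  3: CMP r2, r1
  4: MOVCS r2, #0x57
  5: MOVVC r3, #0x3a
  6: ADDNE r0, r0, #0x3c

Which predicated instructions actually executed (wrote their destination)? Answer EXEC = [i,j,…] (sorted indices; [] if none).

0: ✓ CMP  NZCV=1001
1: ✓ MOVCC  r2←0x6f
2: ✓ MOVGE  r1←0x52
3: ✓ CMP  NZCV=0010
4: ✓ MOVCS  r2←0x57
5: ✓ MOVVC  r3←0x3a
6: ✓ ADDNE  r0←0xc1

EXEC = [1,2,4,5,6]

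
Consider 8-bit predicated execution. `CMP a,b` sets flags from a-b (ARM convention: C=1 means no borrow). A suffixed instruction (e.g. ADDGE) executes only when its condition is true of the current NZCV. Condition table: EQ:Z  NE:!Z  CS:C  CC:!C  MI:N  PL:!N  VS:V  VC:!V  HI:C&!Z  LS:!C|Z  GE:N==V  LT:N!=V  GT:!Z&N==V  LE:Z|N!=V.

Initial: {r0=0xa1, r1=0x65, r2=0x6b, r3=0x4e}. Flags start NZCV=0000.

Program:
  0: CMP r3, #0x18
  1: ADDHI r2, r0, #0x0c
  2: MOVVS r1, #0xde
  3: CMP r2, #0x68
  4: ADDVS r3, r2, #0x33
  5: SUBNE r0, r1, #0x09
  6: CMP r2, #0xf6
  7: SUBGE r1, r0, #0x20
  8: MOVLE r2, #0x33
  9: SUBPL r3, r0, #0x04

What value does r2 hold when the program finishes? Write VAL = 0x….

0: ✓ CMP  NZCV=0010
1: ✓ ADDHI  r2←0xad
2: · MOVVS
3: ✓ CMP  NZCV=0011
4: ✓ ADDVS  r3←0xe0
5: ✓ SUBNE  r0←0x5c
6: ✓ CMP  NZCV=1000
7: · SUBGE
8: ✓ MOVLE  r2←0x33
9: · SUBPL

VAL = 0x33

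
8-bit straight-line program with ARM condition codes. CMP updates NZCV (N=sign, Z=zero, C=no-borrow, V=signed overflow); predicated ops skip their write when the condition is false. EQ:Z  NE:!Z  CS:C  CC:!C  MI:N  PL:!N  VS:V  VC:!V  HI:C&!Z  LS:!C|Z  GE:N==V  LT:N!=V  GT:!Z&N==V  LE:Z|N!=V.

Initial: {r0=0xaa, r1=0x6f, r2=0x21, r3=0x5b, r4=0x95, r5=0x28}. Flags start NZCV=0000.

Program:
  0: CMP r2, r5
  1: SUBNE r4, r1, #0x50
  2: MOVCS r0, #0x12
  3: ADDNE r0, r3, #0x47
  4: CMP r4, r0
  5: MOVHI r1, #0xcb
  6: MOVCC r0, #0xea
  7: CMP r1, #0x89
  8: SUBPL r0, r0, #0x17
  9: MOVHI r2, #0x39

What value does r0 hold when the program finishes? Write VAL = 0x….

VAL = 0xea

[0] flags=1000 → (cmp)
[1] flags=1000 NE?T → r4=0x1f
[2] flags=1000 CS?F → skip
[3] flags=1000 NE?T → r0=0xa2
[4] flags=0000 → (cmp)
[5] flags=0000 HI?F → skip
[6] flags=0000 CC?T → r0=0xea
[7] flags=1001 → (cmp)
[8] flags=1001 PL?F → skip
[9] flags=1001 HI?F → skip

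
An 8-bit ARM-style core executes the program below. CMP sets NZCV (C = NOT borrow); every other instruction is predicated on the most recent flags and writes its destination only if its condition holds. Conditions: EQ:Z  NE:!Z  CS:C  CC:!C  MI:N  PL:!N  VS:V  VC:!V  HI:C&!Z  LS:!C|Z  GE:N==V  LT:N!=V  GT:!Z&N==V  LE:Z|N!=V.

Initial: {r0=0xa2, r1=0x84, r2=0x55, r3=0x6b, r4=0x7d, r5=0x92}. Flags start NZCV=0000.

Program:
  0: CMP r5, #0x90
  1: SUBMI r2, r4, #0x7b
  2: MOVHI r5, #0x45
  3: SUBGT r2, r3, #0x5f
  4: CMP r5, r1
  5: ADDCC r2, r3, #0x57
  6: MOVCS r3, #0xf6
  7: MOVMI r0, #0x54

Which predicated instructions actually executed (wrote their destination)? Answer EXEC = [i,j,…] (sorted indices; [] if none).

EXEC = [2,3,5,7]

0: ✓ CMP  NZCV=0010
1: · SUBMI
2: ✓ MOVHI  r5←0x45
3: ✓ SUBGT  r2←0x0c
4: ✓ CMP  NZCV=1001
5: ✓ ADDCC  r2←0xc2
6: · MOVCS
7: ✓ MOVMI  r0←0x54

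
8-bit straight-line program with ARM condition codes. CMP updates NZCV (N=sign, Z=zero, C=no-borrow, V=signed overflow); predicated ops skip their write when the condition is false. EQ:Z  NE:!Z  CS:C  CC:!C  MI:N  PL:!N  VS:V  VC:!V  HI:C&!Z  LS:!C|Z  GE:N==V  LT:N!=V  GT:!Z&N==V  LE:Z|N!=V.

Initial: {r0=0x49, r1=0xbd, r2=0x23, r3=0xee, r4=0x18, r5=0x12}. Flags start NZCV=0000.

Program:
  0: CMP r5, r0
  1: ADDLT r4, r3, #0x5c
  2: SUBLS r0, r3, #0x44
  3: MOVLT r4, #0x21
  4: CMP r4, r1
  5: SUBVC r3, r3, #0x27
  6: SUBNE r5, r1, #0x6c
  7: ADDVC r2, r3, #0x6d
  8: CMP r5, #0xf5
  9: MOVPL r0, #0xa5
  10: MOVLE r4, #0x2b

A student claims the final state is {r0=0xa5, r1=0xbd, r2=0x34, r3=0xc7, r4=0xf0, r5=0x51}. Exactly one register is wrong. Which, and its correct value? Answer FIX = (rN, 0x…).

FIX = (r4, 0x21)

0: ✓ CMP  NZCV=1000
1: ✓ ADDLT  r4←0x4a
2: ✓ SUBLS  r0←0xaa
3: ✓ MOVLT  r4←0x21
4: ✓ CMP  NZCV=0000
5: ✓ SUBVC  r3←0xc7
6: ✓ SUBNE  r5←0x51
7: ✓ ADDVC  r2←0x34
8: ✓ CMP  NZCV=0000
9: ✓ MOVPL  r0←0xa5
10: · MOVLE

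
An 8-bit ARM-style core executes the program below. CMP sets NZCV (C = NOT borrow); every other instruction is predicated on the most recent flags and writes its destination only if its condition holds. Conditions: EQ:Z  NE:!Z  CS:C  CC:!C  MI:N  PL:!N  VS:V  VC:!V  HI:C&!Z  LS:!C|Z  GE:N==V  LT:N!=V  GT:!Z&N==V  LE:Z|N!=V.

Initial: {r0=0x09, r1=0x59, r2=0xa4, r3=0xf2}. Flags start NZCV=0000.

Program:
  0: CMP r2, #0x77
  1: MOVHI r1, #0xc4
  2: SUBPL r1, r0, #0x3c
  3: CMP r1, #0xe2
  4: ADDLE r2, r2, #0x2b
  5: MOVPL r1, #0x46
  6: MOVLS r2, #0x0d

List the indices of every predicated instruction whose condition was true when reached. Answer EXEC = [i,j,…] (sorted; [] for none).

[0] flags=0011 → (cmp)
[1] flags=0011 HI?T → r1=0xc4
[2] flags=0011 PL?T → r1=0xcd
[3] flags=1000 → (cmp)
[4] flags=1000 LE?T → r2=0xcf
[5] flags=1000 PL?F → skip
[6] flags=1000 LS?T → r2=0x0d

EXEC = [1,2,4,6]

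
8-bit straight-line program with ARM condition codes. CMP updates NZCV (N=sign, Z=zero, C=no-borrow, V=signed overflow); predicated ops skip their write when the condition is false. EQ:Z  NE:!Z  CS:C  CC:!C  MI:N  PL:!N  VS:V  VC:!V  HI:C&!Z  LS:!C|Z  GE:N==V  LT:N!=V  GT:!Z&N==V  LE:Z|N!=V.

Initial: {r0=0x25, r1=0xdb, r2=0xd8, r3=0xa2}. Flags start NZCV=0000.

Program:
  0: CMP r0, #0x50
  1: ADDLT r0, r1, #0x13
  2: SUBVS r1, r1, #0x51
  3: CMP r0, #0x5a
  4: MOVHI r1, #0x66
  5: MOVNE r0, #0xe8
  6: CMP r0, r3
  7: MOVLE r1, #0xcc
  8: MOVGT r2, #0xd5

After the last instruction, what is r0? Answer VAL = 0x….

VAL = 0xe8

[0] flags=1000 → (cmp)
[1] flags=1000 LT?T → r0=0xee
[2] flags=1000 VS?F → skip
[3] flags=1010 → (cmp)
[4] flags=1010 HI?T → r1=0x66
[5] flags=1010 NE?T → r0=0xe8
[6] flags=0010 → (cmp)
[7] flags=0010 LE?F → skip
[8] flags=0010 GT?T → r2=0xd5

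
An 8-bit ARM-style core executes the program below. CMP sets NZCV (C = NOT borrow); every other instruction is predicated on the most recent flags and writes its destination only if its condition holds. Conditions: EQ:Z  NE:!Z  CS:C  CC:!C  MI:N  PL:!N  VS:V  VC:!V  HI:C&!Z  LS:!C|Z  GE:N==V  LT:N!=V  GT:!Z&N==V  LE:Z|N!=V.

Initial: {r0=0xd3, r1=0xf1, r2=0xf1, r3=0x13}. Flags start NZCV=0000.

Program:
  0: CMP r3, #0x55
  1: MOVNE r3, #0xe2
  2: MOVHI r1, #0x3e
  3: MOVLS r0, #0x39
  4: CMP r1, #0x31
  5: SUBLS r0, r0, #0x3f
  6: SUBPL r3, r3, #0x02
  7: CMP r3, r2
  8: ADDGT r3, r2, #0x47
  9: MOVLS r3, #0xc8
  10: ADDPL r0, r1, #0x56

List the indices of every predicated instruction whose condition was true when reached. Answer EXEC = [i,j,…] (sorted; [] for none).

EXEC = [1,3,9]

0: ✓ CMP  NZCV=1000
1: ✓ MOVNE  r3←0xe2
2: · MOVHI
3: ✓ MOVLS  r0←0x39
4: ✓ CMP  NZCV=1010
5: · SUBLS
6: · SUBPL
7: ✓ CMP  NZCV=1000
8: · ADDGT
9: ✓ MOVLS  r3←0xc8
10: · ADDPL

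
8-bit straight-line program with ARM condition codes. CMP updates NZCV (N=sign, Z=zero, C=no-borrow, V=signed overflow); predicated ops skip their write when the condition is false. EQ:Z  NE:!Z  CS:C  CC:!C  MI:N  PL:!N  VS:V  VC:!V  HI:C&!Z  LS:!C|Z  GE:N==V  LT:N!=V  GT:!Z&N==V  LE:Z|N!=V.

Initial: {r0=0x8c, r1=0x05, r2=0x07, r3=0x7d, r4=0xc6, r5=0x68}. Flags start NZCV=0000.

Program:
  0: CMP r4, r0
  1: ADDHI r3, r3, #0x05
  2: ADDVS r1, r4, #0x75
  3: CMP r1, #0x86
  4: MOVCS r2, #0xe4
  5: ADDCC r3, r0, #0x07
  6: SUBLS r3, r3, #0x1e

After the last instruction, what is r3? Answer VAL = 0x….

[0] flags=0010 → (cmp)
[1] flags=0010 HI?T → r3=0x82
[2] flags=0010 VS?F → skip
[3] flags=0000 → (cmp)
[4] flags=0000 CS?F → skip
[5] flags=0000 CC?T → r3=0x93
[6] flags=0000 LS?T → r3=0x75

VAL = 0x75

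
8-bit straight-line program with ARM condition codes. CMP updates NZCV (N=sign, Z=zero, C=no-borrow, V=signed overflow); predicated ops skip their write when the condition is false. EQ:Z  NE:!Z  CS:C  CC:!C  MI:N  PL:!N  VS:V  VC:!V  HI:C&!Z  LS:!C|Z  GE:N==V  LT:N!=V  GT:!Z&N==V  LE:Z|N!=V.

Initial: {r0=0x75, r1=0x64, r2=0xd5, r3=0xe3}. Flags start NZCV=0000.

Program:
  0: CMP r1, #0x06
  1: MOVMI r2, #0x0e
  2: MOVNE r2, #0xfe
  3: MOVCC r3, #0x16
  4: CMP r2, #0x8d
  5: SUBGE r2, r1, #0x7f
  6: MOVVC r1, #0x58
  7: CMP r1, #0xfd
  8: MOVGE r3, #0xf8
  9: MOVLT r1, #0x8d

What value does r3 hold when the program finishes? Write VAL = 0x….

[0] flags=0010 → (cmp)
[1] flags=0010 MI?F → skip
[2] flags=0010 NE?T → r2=0xfe
[3] flags=0010 CC?F → skip
[4] flags=0010 → (cmp)
[5] flags=0010 GE?T → r2=0xe5
[6] flags=0010 VC?T → r1=0x58
[7] flags=0000 → (cmp)
[8] flags=0000 GE?T → r3=0xf8
[9] flags=0000 LT?F → skip

VAL = 0xf8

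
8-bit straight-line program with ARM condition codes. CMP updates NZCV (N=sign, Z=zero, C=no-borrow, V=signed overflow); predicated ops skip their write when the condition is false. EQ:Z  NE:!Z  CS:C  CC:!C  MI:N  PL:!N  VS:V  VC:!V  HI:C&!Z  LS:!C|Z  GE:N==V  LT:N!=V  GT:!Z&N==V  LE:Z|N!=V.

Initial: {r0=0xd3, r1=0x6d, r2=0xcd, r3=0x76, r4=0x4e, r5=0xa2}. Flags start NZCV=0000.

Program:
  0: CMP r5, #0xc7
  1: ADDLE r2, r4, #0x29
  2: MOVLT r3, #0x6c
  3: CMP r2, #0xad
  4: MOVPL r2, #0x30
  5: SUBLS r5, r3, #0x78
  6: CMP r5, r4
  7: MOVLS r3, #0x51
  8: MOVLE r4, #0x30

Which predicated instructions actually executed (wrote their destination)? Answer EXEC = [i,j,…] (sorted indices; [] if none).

0: ✓ CMP  NZCV=1000
1: ✓ ADDLE  r2←0x77
2: ✓ MOVLT  r3←0x6c
3: ✓ CMP  NZCV=1001
4: · MOVPL
5: ✓ SUBLS  r5←0xf4
6: ✓ CMP  NZCV=1010
7: · MOVLS
8: ✓ MOVLE  r4←0x30

EXEC = [1,2,5,8]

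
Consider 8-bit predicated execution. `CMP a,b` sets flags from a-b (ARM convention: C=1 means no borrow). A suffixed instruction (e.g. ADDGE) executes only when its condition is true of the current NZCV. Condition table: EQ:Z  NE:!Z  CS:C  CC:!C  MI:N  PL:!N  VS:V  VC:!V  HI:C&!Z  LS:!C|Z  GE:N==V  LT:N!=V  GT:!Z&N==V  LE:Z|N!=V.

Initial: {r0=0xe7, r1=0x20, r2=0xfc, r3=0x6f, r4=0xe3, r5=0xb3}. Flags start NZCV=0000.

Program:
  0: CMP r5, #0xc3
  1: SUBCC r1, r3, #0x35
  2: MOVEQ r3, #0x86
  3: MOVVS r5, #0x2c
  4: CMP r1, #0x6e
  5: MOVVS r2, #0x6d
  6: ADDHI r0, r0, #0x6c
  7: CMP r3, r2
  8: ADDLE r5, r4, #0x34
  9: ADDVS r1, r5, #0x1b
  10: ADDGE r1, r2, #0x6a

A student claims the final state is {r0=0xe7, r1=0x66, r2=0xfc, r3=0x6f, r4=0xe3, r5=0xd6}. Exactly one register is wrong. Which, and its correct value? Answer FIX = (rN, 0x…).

FIX = (r5, 0xb3)

[0] flags=1000 → (cmp)
[1] flags=1000 CC?T → r1=0x3a
[2] flags=1000 EQ?F → skip
[3] flags=1000 VS?F → skip
[4] flags=1000 → (cmp)
[5] flags=1000 VS?F → skip
[6] flags=1000 HI?F → skip
[7] flags=0000 → (cmp)
[8] flags=0000 LE?F → skip
[9] flags=0000 VS?F → skip
[10] flags=0000 GE?T → r1=0x66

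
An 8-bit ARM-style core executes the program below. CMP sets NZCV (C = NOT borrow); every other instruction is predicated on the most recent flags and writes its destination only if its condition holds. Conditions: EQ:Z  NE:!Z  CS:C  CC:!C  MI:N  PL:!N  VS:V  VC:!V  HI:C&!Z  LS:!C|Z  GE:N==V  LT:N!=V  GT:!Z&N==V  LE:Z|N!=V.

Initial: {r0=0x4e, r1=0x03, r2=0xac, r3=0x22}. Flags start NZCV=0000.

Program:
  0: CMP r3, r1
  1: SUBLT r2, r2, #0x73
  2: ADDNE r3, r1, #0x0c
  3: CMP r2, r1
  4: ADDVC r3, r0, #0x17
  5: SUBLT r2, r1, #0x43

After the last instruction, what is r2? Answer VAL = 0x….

0: ✓ CMP  NZCV=0010
1: · SUBLT
2: ✓ ADDNE  r3←0x0f
3: ✓ CMP  NZCV=1010
4: ✓ ADDVC  r3←0x65
5: ✓ SUBLT  r2←0xc0

VAL = 0xc0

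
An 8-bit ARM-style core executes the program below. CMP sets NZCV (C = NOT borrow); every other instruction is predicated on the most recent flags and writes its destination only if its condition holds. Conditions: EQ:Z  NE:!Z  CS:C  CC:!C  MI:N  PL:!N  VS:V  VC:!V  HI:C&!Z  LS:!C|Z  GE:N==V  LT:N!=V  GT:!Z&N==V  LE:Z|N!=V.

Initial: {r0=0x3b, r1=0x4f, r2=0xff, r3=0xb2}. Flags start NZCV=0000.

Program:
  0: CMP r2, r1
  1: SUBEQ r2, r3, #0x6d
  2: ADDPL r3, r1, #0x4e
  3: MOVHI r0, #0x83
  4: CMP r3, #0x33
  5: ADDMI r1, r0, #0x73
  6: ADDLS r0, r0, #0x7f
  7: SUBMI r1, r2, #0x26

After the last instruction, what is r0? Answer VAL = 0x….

0: ✓ CMP  NZCV=1010
1: · SUBEQ
2: · ADDPL
3: ✓ MOVHI  r0←0x83
4: ✓ CMP  NZCV=0011
5: · ADDMI
6: · ADDLS
7: · SUBMI

VAL = 0x83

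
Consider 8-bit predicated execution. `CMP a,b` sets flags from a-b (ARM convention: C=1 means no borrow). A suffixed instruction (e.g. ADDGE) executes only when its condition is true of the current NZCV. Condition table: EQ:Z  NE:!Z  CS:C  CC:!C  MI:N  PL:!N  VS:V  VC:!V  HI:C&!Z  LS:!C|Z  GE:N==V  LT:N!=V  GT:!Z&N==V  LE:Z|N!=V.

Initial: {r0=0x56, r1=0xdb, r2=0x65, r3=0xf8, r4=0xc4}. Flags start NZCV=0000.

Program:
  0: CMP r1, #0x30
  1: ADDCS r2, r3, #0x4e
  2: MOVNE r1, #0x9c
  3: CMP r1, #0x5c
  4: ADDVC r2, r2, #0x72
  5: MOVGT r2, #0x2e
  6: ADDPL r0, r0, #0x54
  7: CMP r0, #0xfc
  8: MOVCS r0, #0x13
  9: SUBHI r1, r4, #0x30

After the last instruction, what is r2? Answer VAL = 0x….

[0] flags=1010 → (cmp)
[1] flags=1010 CS?T → r2=0x46
[2] flags=1010 NE?T → r1=0x9c
[3] flags=0011 → (cmp)
[4] flags=0011 VC?F → skip
[5] flags=0011 GT?F → skip
[6] flags=0011 PL?T → r0=0xaa
[7] flags=1000 → (cmp)
[8] flags=1000 CS?F → skip
[9] flags=1000 HI?F → skip

VAL = 0x46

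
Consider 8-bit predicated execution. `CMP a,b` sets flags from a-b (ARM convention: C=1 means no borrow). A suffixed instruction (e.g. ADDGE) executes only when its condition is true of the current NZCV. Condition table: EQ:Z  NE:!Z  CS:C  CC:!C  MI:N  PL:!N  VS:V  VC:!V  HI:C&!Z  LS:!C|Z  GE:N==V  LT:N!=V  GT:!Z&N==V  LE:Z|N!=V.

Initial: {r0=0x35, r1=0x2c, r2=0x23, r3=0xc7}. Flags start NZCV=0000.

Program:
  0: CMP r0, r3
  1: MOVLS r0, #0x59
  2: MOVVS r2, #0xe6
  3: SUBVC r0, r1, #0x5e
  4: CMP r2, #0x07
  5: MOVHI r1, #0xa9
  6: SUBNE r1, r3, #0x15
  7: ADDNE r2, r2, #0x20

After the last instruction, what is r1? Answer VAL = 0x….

0: ✓ CMP  NZCV=0000
1: ✓ MOVLS  r0←0x59
2: · MOVVS
3: ✓ SUBVC  r0←0xce
4: ✓ CMP  NZCV=0010
5: ✓ MOVHI  r1←0xa9
6: ✓ SUBNE  r1←0xb2
7: ✓ ADDNE  r2←0x43

VAL = 0xb2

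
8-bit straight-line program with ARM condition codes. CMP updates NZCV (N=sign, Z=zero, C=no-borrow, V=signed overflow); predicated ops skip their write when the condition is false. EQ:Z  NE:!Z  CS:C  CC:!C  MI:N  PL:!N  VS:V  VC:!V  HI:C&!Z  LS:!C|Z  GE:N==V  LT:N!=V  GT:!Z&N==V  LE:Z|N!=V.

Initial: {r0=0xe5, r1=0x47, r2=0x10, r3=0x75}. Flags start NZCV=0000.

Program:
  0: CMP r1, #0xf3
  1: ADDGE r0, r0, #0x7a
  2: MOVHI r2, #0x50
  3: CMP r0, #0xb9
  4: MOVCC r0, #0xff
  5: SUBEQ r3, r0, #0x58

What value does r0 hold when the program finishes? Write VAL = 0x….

VAL = 0xff

0: ✓ CMP  NZCV=0000
1: ✓ ADDGE  r0←0x5f
2: · MOVHI
3: ✓ CMP  NZCV=1001
4: ✓ MOVCC  r0←0xff
5: · SUBEQ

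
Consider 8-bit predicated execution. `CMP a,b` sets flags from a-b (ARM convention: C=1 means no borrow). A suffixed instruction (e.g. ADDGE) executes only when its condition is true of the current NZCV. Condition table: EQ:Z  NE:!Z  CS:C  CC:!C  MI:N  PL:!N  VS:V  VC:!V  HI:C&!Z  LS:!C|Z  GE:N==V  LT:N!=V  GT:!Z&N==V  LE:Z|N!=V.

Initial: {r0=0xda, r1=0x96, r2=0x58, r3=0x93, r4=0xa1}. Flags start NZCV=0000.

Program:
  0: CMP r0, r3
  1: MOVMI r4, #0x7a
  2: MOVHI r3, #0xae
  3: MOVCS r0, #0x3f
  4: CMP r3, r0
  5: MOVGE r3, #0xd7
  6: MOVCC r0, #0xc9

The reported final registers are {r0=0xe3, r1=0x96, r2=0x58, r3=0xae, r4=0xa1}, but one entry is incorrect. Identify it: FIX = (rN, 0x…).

FIX = (r0, 0x3f)

0: ✓ CMP  NZCV=0010
1: · MOVMI
2: ✓ MOVHI  r3←0xae
3: ✓ MOVCS  r0←0x3f
4: ✓ CMP  NZCV=0011
5: · MOVGE
6: · MOVCC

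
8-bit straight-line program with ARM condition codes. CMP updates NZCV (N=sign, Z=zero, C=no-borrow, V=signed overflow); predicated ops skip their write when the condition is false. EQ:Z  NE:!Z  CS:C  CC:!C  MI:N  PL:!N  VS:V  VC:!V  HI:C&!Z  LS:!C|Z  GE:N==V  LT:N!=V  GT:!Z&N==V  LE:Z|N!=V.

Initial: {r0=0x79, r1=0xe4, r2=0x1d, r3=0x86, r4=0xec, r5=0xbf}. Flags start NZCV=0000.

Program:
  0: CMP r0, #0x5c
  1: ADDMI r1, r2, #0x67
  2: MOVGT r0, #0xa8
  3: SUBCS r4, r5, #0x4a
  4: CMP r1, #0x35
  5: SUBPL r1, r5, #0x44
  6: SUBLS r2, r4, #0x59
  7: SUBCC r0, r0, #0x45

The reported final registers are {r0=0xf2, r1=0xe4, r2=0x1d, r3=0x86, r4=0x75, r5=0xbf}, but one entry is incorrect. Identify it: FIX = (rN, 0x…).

FIX = (r0, 0xa8)

[0] flags=0010 → (cmp)
[1] flags=0010 MI?F → skip
[2] flags=0010 GT?T → r0=0xa8
[3] flags=0010 CS?T → r4=0x75
[4] flags=1010 → (cmp)
[5] flags=1010 PL?F → skip
[6] flags=1010 LS?F → skip
[7] flags=1010 CC?F → skip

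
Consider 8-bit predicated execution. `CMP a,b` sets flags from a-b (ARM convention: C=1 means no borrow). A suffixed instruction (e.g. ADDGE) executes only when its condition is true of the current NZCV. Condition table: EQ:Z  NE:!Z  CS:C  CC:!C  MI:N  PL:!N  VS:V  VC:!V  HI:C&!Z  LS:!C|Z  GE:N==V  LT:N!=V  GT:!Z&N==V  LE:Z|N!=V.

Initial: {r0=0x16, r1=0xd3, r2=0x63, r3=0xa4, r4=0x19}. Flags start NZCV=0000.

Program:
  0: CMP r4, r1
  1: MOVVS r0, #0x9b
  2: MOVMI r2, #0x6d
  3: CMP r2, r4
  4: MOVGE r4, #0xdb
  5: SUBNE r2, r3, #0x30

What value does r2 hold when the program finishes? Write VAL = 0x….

0: ✓ CMP  NZCV=0000
1: · MOVVS
2: · MOVMI
3: ✓ CMP  NZCV=0010
4: ✓ MOVGE  r4←0xdb
5: ✓ SUBNE  r2←0x74

VAL = 0x74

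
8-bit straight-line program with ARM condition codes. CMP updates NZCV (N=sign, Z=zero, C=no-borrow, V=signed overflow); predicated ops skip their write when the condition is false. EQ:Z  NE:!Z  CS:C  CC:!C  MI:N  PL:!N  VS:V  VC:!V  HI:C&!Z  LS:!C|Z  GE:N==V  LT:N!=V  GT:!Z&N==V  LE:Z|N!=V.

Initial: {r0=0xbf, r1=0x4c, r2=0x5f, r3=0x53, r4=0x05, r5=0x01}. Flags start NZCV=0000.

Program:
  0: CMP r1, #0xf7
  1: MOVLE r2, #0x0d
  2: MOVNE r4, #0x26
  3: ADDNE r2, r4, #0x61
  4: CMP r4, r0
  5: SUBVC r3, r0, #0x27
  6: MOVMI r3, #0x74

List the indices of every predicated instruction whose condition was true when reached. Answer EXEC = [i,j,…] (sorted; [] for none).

0: ✓ CMP  NZCV=0000
1: · MOVLE
2: ✓ MOVNE  r4←0x26
3: ✓ ADDNE  r2←0x87
4: ✓ CMP  NZCV=0000
5: ✓ SUBVC  r3←0x98
6: · MOVMI

EXEC = [2,3,5]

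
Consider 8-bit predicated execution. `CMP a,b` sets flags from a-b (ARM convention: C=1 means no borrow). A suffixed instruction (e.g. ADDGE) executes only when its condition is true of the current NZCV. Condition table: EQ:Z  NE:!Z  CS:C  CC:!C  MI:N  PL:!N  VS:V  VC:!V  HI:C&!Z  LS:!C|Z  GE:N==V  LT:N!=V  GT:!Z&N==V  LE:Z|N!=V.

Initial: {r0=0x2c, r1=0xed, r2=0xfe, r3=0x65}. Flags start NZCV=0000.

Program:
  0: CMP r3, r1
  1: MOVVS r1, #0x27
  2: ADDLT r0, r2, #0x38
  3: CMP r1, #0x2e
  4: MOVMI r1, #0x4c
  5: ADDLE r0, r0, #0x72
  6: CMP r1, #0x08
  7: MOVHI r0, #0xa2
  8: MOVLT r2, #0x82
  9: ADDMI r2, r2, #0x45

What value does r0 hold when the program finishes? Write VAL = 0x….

[0] flags=0000 → (cmp)
[1] flags=0000 VS?F → skip
[2] flags=0000 LT?F → skip
[3] flags=1010 → (cmp)
[4] flags=1010 MI?T → r1=0x4c
[5] flags=1010 LE?T → r0=0x9e
[6] flags=0010 → (cmp)
[7] flags=0010 HI?T → r0=0xa2
[8] flags=0010 LT?F → skip
[9] flags=0010 MI?F → skip

VAL = 0xa2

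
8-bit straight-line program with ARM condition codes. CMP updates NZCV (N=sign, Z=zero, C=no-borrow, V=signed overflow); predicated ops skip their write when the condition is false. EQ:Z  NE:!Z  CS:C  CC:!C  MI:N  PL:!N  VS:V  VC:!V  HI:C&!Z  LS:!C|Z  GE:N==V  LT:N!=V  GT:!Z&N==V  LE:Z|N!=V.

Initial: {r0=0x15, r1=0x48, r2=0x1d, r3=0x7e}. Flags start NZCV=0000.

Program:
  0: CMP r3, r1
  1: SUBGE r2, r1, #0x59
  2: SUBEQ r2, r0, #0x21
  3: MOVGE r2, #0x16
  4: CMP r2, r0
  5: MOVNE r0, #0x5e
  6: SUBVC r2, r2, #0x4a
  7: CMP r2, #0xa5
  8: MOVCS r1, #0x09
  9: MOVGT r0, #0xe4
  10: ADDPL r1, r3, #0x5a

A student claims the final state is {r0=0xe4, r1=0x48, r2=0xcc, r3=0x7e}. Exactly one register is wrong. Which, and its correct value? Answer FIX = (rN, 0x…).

FIX = (r1, 0xd8)

[0] flags=0010 → (cmp)
[1] flags=0010 GE?T → r2=0xef
[2] flags=0010 EQ?F → skip
[3] flags=0010 GE?T → r2=0x16
[4] flags=0010 → (cmp)
[5] flags=0010 NE?T → r0=0x5e
[6] flags=0010 VC?T → r2=0xcc
[7] flags=0010 → (cmp)
[8] flags=0010 CS?T → r1=0x09
[9] flags=0010 GT?T → r0=0xe4
[10] flags=0010 PL?T → r1=0xd8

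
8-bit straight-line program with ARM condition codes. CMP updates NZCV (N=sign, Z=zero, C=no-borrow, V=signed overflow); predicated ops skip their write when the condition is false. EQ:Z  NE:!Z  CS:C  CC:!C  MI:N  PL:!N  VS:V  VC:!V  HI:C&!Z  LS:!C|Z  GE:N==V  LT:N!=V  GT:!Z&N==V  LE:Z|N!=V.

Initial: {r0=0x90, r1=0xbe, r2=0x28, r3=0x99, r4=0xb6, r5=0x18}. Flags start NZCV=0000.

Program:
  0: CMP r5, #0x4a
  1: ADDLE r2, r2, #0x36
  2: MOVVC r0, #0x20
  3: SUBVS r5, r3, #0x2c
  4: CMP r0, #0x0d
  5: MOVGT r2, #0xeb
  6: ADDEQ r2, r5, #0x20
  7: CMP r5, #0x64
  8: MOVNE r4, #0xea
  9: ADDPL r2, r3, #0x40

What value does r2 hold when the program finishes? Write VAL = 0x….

VAL = 0xeb

0: ✓ CMP  NZCV=1000
1: ✓ ADDLE  r2←0x5e
2: ✓ MOVVC  r0←0x20
3: · SUBVS
4: ✓ CMP  NZCV=0010
5: ✓ MOVGT  r2←0xeb
6: · ADDEQ
7: ✓ CMP  NZCV=1000
8: ✓ MOVNE  r4←0xea
9: · ADDPL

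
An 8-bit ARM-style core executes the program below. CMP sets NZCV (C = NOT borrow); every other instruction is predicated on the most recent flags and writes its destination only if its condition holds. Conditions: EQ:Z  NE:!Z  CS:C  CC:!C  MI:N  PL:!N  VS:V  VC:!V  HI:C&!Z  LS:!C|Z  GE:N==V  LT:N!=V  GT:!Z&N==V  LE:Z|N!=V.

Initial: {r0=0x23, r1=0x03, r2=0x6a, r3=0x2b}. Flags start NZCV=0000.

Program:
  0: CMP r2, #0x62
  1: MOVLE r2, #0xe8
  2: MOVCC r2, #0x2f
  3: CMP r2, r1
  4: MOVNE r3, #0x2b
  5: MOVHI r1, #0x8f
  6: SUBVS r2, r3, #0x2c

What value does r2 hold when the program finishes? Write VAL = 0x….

VAL = 0x6a

[0] flags=0010 → (cmp)
[1] flags=0010 LE?F → skip
[2] flags=0010 CC?F → skip
[3] flags=0010 → (cmp)
[4] flags=0010 NE?T → r3=0x2b
[5] flags=0010 HI?T → r1=0x8f
[6] flags=0010 VS?F → skip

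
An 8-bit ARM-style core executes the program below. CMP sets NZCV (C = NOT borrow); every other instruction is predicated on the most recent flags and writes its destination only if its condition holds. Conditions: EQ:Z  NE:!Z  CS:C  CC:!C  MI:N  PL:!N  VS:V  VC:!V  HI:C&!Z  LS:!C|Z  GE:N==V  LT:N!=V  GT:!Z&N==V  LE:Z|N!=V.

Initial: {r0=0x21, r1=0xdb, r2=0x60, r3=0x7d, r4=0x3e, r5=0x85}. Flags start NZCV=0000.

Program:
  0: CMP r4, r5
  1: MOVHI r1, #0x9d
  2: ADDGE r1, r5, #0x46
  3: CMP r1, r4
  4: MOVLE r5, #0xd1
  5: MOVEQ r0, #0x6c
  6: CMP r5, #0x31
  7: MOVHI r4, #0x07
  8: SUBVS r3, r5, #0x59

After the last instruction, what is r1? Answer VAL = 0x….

0: ✓ CMP  NZCV=1001
1: · MOVHI
2: ✓ ADDGE  r1←0xcb
3: ✓ CMP  NZCV=1010
4: ✓ MOVLE  r5←0xd1
5: · MOVEQ
6: ✓ CMP  NZCV=1010
7: ✓ MOVHI  r4←0x07
8: · SUBVS

VAL = 0xcb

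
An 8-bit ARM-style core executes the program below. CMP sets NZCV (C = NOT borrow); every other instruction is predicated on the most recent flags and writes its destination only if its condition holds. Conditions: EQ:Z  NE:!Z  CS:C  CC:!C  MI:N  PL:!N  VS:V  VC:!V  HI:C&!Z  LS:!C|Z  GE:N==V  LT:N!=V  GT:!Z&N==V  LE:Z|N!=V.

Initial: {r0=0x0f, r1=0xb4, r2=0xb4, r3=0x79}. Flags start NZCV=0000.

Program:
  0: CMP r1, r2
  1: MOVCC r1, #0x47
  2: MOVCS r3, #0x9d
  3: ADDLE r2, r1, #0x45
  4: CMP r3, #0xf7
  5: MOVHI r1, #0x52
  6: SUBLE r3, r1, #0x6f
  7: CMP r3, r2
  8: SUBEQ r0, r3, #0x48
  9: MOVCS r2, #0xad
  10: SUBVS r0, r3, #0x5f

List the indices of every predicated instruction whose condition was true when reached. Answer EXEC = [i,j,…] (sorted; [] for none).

EXEC = [2,3,6]

0: ✓ CMP  NZCV=0110
1: · MOVCC
2: ✓ MOVCS  r3←0x9d
3: ✓ ADDLE  r2←0xf9
4: ✓ CMP  NZCV=1000
5: · MOVHI
6: ✓ SUBLE  r3←0x45
7: ✓ CMP  NZCV=0000
8: · SUBEQ
9: · MOVCS
10: · SUBVS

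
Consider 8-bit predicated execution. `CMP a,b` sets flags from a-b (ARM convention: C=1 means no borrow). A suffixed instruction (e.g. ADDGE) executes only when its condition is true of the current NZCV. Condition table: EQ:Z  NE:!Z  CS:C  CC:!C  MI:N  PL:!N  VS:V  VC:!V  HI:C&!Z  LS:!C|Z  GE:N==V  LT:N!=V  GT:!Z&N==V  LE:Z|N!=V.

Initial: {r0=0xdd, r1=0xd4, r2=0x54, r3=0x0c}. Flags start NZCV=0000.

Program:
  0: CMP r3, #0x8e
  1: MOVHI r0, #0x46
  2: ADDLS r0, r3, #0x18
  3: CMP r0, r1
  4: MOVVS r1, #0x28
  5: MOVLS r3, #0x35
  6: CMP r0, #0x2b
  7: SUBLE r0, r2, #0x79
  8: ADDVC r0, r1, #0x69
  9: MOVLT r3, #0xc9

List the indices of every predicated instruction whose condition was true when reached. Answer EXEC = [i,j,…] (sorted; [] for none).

EXEC = [2,5,7,8,9]

0: ✓ CMP  NZCV=0000
1: · MOVHI
2: ✓ ADDLS  r0←0x24
3: ✓ CMP  NZCV=0000
4: · MOVVS
5: ✓ MOVLS  r3←0x35
6: ✓ CMP  NZCV=1000
7: ✓ SUBLE  r0←0xdb
8: ✓ ADDVC  r0←0x3d
9: ✓ MOVLT  r3←0xc9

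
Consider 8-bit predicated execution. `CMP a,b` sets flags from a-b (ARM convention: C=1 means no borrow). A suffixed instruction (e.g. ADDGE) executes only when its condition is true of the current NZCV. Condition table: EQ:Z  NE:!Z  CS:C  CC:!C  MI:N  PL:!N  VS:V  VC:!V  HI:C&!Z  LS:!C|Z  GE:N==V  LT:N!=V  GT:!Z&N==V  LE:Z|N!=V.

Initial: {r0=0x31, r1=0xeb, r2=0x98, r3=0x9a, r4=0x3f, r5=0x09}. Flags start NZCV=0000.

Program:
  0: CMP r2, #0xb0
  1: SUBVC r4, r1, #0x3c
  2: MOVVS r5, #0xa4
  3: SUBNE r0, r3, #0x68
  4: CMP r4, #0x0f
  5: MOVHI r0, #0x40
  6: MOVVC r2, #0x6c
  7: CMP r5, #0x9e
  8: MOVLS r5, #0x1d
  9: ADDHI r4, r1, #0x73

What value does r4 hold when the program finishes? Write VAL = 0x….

VAL = 0xaf

[0] flags=1000 → (cmp)
[1] flags=1000 VC?T → r4=0xaf
[2] flags=1000 VS?F → skip
[3] flags=1000 NE?T → r0=0x32
[4] flags=1010 → (cmp)
[5] flags=1010 HI?T → r0=0x40
[6] flags=1010 VC?T → r2=0x6c
[7] flags=0000 → (cmp)
[8] flags=0000 LS?T → r5=0x1d
[9] flags=0000 HI?F → skip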